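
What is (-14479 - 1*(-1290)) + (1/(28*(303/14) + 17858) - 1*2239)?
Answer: -284862591/18464 ≈ -15428.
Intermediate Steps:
(-14479 - 1*(-1290)) + (1/(28*(303/14) + 17858) - 1*2239) = (-14479 + 1290) + (1/(28*(303*(1/14)) + 17858) - 2239) = -13189 + (1/(28*(303/14) + 17858) - 2239) = -13189 + (1/(606 + 17858) - 2239) = -13189 + (1/18464 - 2239) = -13189 - 41340895/18464 = -284862591/18464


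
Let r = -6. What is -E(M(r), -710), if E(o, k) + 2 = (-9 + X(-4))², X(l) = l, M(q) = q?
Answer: -167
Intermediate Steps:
E(o, k) = 167 (E(o, k) = -2 + (-9 - 4)² = -2 + (-13)² = -2 + 169 = 167)
-E(M(r), -710) = -1*167 = -167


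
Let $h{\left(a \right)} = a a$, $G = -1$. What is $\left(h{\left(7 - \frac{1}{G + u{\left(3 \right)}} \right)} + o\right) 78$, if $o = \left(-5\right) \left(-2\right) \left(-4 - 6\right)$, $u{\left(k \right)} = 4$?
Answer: $- \frac{13000}{3} \approx -4333.3$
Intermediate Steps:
$h{\left(a \right)} = a^{2}$
$o = -100$ ($o = 10 \left(-10\right) = -100$)
$\left(h{\left(7 - \frac{1}{G + u{\left(3 \right)}} \right)} + o\right) 78 = \left(\left(7 - \frac{1}{-1 + 4}\right)^{2} - 100\right) 78 = \left(\left(7 - \frac{1}{3}\right)^{2} - 100\right) 78 = \left(\left(\frac{20}{3}\right)^{2} - 100\right) 78 = \left(\frac{400}{9} - 100\right) 78 = \left(- \frac{500}{9}\right) 78 = - \frac{13000}{3}$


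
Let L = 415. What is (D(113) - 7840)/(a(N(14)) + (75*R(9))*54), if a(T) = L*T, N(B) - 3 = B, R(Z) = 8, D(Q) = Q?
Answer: -7727/39455 ≈ -0.19584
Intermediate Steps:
N(B) = 3 + B
a(T) = 415*T
(D(113) - 7840)/(a(N(14)) + (75*R(9))*54) = (113 - 7840)/(415*(3 + 14) + (75*8)*54) = -7727/(415*17 + 600*54) = -7727/(7055 + 32400) = -7727/39455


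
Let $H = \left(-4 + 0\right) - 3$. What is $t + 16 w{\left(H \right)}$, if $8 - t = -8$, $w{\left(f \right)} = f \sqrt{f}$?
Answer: $16 - 112 i \sqrt{7} \approx 16.0 - 296.32 i$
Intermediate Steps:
$H = -7$ ($H = -4 - 3 = -7$)
$w{\left(f \right)} = f^{\frac{3}{2}}$
$t = 16$ ($t = 8 - -8 = 8 + 8 = 16$)
$t + 16 w{\left(H \right)} = 16 + 16 \left(-7\right)^{\frac{3}{2}} = 16 + 16 \left(- 7 i \sqrt{7}\right) = 16 - 112 i \sqrt{7}$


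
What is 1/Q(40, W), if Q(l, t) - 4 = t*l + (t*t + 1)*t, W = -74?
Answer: -1/408254 ≈ -2.4495e-6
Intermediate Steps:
Q(l, t) = 4 + l*t + t*(1 + t²) (Q(l, t) = 4 + (t*l + (t*t + 1)*t) = 4 + (l*t + (t² + 1)*t) = 4 + (l*t + (1 + t²)*t) = 4 + (l*t + t*(1 + t²)) = 4 + l*t + t*(1 + t²))
1/Q(40, W) = 1/(4 - 74 + (-74)³ + 40*(-74)) = 1/(4 - 74 - 405224 - 2960) = 1/(-408254) = -1/408254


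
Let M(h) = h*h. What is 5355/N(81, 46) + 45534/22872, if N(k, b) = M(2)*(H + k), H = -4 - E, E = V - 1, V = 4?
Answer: 5664901/282088 ≈ 20.082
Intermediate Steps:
E = 3 (E = 4 - 1 = 3)
M(h) = h²
H = -7 (H = -4 - 1*3 = -4 - 3 = -7)
N(k, b) = -28 + 4*k (N(k, b) = 2²*(-7 + k) = 4*(-7 + k) = -28 + 4*k)
5355/N(81, 46) + 45534/22872 = 5355/(-28 + 4*81) + 45534/22872 = 5355/(-28 + 324) + 45534*(1/22872) = 5355/296 + 7589/3812 = 5664901/282088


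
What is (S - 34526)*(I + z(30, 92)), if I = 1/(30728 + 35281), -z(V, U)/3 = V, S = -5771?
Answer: 239396780273/66009 ≈ 3.6267e+6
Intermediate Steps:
z(V, U) = -3*V
I = 1/66009 ≈ 1.5149e-5
(S - 34526)*(I + z(30, 92)) = (-5771 - 34526)*(1/66009 - 3*30) = -40297*(1/66009 - 90) = -40297*(-5940809/66009) = 239396780273/66009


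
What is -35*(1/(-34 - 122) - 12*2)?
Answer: 131075/156 ≈ 840.22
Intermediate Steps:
-35*(1/(-34 - 122) - 12*2) = -35*(1/(-156) - 24) = -35*(-1/156 - 24) = -35*(-3745/156) = 131075/156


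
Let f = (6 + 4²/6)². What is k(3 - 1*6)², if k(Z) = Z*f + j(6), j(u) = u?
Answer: 432964/9 ≈ 48107.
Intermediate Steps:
f = 676/9 (f = (6 + 16*(⅙))² = (6 + 8/3)² = (26/3)² = 676/9 ≈ 75.111)
k(Z) = 6 + 676*Z/9 (k(Z) = Z*(676/9) + 6 = 676*Z/9 + 6 = 6 + 676*Z/9)
k(3 - 1*6)² = (6 + 676*(3 - 1*6)/9)² = (6 + 676*(3 - 6)/9)² = (6 + (676/9)*(-3))² = (6 - 676/3)² = (-658/3)² = 432964/9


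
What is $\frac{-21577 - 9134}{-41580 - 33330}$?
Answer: $\frac{10237}{24970} \approx 0.40997$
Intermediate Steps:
$\frac{-21577 - 9134}{-41580 - 33330} = - \frac{30711}{-74910} = \left(-30711\right) \left(- \frac{1}{74910}\right) = \frac{10237}{24970}$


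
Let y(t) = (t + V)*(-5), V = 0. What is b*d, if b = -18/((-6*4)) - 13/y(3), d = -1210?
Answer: -11737/6 ≈ -1956.2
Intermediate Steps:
y(t) = -5*t (y(t) = (t + 0)*(-5) = t*(-5) = -5*t)
b = 97/60 (b = -18/((-6*4)) - 13/((-5*3)) = -18/(-24) - 13/(-15) = -18*(-1/24) - 13*(-1/15) = 3/4 + 13/15 = 97/60 ≈ 1.6167)
b*d = (97/60)*(-1210) = -11737/6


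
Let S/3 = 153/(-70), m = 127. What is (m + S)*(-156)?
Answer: -657618/35 ≈ -18789.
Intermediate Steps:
S = -459/70 (S = 3*(153/(-70)) = 3*(153*(-1/70)) = 3*(-153/70) = -459/70 ≈ -6.5571)
(m + S)*(-156) = (127 - 459/70)*(-156) = (8431/70)*(-156) = -657618/35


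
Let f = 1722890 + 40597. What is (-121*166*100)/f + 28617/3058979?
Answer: -553981773811/490406336343 ≈ -1.1296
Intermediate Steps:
f = 1763487
(-121*166*100)/f + 28617/3058979 = (-121*166*100)/1763487 + 28617/3058979 = -20086*100*(1/1763487) + 28617*(1/3058979) = -2008600*1/1763487 + 28617/3058979 = -182600/160317 + 28617/3058979 = -553981773811/490406336343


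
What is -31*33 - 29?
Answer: -1052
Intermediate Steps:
-31*33 - 29 = -1023 - 29 = -1052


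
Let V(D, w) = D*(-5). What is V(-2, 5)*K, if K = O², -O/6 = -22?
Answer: 174240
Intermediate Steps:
O = 132 (O = -6*(-22) = 132)
K = 17424 (K = 132² = 17424)
V(D, w) = -5*D
V(-2, 5)*K = -5*(-2)*17424 = 10*17424 = 174240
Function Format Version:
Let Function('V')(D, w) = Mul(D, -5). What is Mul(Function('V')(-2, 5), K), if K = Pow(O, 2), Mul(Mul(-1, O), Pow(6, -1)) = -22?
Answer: 174240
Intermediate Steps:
O = 132 (O = Mul(-6, -22) = 132)
K = 17424 (K = Pow(132, 2) = 17424)
Function('V')(D, w) = Mul(-5, D)
Mul(Function('V')(-2, 5), K) = Mul(Mul(-5, -2), 17424) = Mul(10, 17424) = 174240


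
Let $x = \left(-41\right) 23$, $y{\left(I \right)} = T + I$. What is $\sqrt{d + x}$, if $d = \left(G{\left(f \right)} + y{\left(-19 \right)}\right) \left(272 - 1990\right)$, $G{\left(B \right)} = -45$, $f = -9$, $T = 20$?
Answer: $\sqrt{74649} \approx 273.22$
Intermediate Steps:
$y{\left(I \right)} = 20 + I$
$d = 75592$ ($d = \left(-45 + \left(20 - 19\right)\right) \left(272 - 1990\right) = \left(-45 + 1\right) \left(-1718\right) = \left(-44\right) \left(-1718\right) = 75592$)
$x = -943$
$\sqrt{d + x} = \sqrt{75592 - 943} = \sqrt{74649}$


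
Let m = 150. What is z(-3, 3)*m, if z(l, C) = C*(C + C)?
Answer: 2700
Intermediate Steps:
z(l, C) = 2*C² (z(l, C) = C*(2*C) = 2*C²)
z(-3, 3)*m = (2*3²)*150 = (2*9)*150 = 18*150 = 2700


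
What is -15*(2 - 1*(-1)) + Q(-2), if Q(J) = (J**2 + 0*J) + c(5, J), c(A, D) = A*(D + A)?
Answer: -26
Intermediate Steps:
c(A, D) = A*(A + D)
Q(J) = 25 + J**2 + 5*J (Q(J) = (J**2 + 0*J) + 5*(5 + J) = (J**2 + 0) + (25 + 5*J) = J**2 + (25 + 5*J) = 25 + J**2 + 5*J)
-15*(2 - 1*(-1)) + Q(-2) = -15*(2 - 1*(-1)) + (25 + (-2)**2 + 5*(-2)) = -15*(2 + 1) + (25 + 4 - 10) = -15*3 + 19 = -45 + 19 = -26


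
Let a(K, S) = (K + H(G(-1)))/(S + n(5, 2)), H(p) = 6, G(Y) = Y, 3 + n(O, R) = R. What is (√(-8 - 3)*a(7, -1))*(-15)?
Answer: 195*I*√11/2 ≈ 323.37*I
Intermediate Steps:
n(O, R) = -3 + R
a(K, S) = (6 + K)/(-1 + S) (a(K, S) = (K + 6)/(S + (-3 + 2)) = (6 + K)/(S - 1) = (6 + K)/(-1 + S))
(√(-8 - 3)*a(7, -1))*(-15) = (√(-8 - 3)*((6 + 7)/(-1 - 1)))*(-15) = (√(-11)*(13/(-2)))*(-15) = ((I*√11)*(-½*13))*(-15) = ((I*√11)*(-13/2))*(-15) = -13*I*√11/2*(-15) = 195*I*√11/2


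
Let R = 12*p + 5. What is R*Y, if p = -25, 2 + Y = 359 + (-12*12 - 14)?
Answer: -58705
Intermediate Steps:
Y = 199 (Y = -2 + (359 + (-12*12 - 14)) = -2 + (359 + (-144 - 14)) = -2 + (359 - 158) = -2 + 201 = 199)
R = -295 (R = 12*(-25) + 5 = -300 + 5 = -295)
R*Y = -295*199 = -58705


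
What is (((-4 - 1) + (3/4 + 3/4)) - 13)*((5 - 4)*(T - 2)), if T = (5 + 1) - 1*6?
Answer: 33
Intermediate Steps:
T = 0 (T = 6 - 6 = 0)
(((-4 - 1) + (3/4 + 3/4)) - 13)*((5 - 4)*(T - 2)) = (((-4 - 1) + (3/4 + 3/4)) - 13)*((5 - 4)*(0 - 2)) = ((-5 + (3*(¼) + 3*(¼))) - 13)*(1*(-2)) = ((-5 + (¾ + ¾)) - 13)*(-2) = ((-5 + 3/2) - 13)*(-2) = (-7/2 - 13)*(-2) = -33/2*(-2) = 33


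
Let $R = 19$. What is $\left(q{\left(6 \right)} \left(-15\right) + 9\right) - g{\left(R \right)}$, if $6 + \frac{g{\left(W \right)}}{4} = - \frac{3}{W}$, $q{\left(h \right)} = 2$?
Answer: $\frac{69}{19} \approx 3.6316$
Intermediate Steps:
$g{\left(W \right)} = -24 - \frac{12}{W}$ ($g{\left(W \right)} = -24 + 4 \left(- \frac{3}{W}\right) = -24 - \frac{12}{W}$)
$\left(q{\left(6 \right)} \left(-15\right) + 9\right) - g{\left(R \right)} = \left(2 \left(-15\right) + 9\right) - \left(-24 - \frac{12}{19}\right) = \left(-30 + 9\right) - \left(-24 - \frac{12}{19}\right) = -21 - \left(-24 - \frac{12}{19}\right) = -21 - - \frac{468}{19} = -21 + \frac{468}{19} = \frac{69}{19}$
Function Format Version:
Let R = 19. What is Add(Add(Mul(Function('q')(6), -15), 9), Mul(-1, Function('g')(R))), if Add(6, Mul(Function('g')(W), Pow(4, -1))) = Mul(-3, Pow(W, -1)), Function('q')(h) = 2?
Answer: Rational(69, 19) ≈ 3.6316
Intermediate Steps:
Function('g')(W) = Add(-24, Mul(-12, Pow(W, -1))) (Function('g')(W) = Add(-24, Mul(4, Mul(-3, Pow(W, -1)))) = Add(-24, Mul(-12, Pow(W, -1))))
Add(Add(Mul(Function('q')(6), -15), 9), Mul(-1, Function('g')(R))) = Add(Add(Mul(2, -15), 9), Mul(-1, Add(-24, Mul(-12, Pow(19, -1))))) = Add(Add(-30, 9), Mul(-1, Add(-24, Mul(-12, Rational(1, 19))))) = Add(-21, Mul(-1, Add(-24, Rational(-12, 19)))) = Add(-21, Mul(-1, Rational(-468, 19))) = Add(-21, Rational(468, 19)) = Rational(69, 19)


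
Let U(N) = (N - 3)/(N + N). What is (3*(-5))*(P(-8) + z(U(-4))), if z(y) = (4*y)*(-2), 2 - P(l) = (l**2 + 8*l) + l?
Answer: -45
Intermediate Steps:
P(l) = 2 - l**2 - 9*l (P(l) = 2 - ((l**2 + 8*l) + l) = 2 - (l**2 + 9*l) = 2 + (-l**2 - 9*l) = 2 - l**2 - 9*l)
U(N) = (-3 + N)/(2*N) (U(N) = (-3 + N)/((2*N)) = (-3 + N)*(1/(2*N)) = (-3 + N)/(2*N))
z(y) = -8*y
(3*(-5))*(P(-8) + z(U(-4))) = (3*(-5))*((2 - 1*(-8)**2 - 9*(-8)) - 4*(-3 - 4)/(-4)) = -15*((2 - 1*64 + 72) - 4*(-1)*(-7)/4) = -15*((2 - 64 + 72) - 8*7/8) = -15*(10 - 7) = -15*3 = -45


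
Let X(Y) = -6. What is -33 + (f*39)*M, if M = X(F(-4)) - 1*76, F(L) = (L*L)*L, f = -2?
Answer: 6363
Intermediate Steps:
F(L) = L³ (F(L) = L²*L = L³)
M = -82 (M = -6 - 1*76 = -6 - 76 = -82)
-33 + (f*39)*M = -33 - 2*39*(-82) = -33 - 78*(-82) = -33 + 6396 = 6363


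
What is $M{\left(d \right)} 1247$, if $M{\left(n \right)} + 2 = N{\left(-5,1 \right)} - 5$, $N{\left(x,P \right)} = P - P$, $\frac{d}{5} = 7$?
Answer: $-8729$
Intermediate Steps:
$d = 35$ ($d = 5 \cdot 7 = 35$)
$N{\left(x,P \right)} = 0$
$M{\left(n \right)} = -7$ ($M{\left(n \right)} = -2 + \left(0 - 5\right) = -2 - 5 = -7$)
$M{\left(d \right)} 1247 = \left(-7\right) 1247 = -8729$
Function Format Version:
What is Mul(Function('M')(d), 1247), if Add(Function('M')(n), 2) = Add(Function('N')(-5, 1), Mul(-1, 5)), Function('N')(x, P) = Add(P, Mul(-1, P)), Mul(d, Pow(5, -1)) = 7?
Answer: -8729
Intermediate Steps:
d = 35 (d = Mul(5, 7) = 35)
Function('N')(x, P) = 0
Function('M')(n) = -7 (Function('M')(n) = Add(-2, Add(0, Mul(-1, 5))) = Add(-2, Add(0, -5)) = Add(-2, -5) = -7)
Mul(Function('M')(d), 1247) = Mul(-7, 1247) = -8729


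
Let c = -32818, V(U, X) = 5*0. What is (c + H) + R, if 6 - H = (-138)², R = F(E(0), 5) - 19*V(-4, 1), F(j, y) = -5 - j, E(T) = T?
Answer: -51861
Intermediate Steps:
V(U, X) = 0
R = -5 (R = (-5 - 1*0) - 19*0 = (-5 + 0) + 0 = -5 + 0 = -5)
H = -19038 (H = 6 - 1*(-138)² = 6 - 1*19044 = 6 - 19044 = -19038)
(c + H) + R = (-32818 - 19038) - 5 = -51856 - 5 = -51861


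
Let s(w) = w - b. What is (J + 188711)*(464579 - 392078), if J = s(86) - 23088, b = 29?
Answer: 12011965680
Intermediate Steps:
s(w) = -29 + w (s(w) = w - 1*29 = w - 29 = -29 + w)
J = -23031 (J = (-29 + 86) - 23088 = 57 - 23088 = -23031)
(J + 188711)*(464579 - 392078) = (-23031 + 188711)*(464579 - 392078) = 165680*72501 = 12011965680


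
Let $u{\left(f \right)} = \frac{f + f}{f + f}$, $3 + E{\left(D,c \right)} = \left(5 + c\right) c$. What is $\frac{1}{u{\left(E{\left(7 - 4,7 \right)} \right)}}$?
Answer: $1$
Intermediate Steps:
$E{\left(D,c \right)} = -3 + c \left(5 + c\right)$ ($E{\left(D,c \right)} = -3 + \left(5 + c\right) c = -3 + c \left(5 + c\right)$)
$u{\left(f \right)} = 1$ ($u{\left(f \right)} = \frac{2 f}{2 f} = 2 f \frac{1}{2 f} = 1$)
$\frac{1}{u{\left(E{\left(7 - 4,7 \right)} \right)}} = 1^{-1} = 1$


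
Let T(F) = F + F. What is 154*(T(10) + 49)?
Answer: 10626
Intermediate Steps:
T(F) = 2*F
154*(T(10) + 49) = 154*(2*10 + 49) = 154*(20 + 49) = 154*69 = 10626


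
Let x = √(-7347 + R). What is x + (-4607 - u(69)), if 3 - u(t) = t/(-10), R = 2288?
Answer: -46169/10 + I*√5059 ≈ -4616.9 + 71.127*I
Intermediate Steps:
u(t) = 3 + t/10 (u(t) = 3 - t/(-10) = 3 - t*(-1)/10 = 3 - (-1)*t/10 = 3 + t/10)
x = I*√5059 (x = √(-7347 + 2288) = √(-5059) = I*√5059 ≈ 71.127*I)
x + (-4607 - u(69)) = I*√5059 + (-4607 - (3 + (⅒)*69)) = I*√5059 + (-4607 - (3 + 69/10)) = I*√5059 + (-4607 - 1*99/10) = I*√5059 + (-4607 - 99/10) = I*√5059 - 46169/10 = -46169/10 + I*√5059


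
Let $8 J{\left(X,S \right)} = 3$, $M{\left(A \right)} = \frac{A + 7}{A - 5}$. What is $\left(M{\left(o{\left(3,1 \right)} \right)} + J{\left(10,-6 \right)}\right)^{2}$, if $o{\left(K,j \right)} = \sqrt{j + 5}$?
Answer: $\frac{128737}{23104} + \frac{813 \sqrt{6}}{361} \approx 11.089$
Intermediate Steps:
$o{\left(K,j \right)} = \sqrt{5 + j}$
$M{\left(A \right)} = \frac{7 + A}{-5 + A}$
$J{\left(X,S \right)} = \frac{3}{8}$ ($J{\left(X,S \right)} = \frac{1}{8} \cdot 3 = \frac{3}{8}$)
$\left(M{\left(o{\left(3,1 \right)} \right)} + J{\left(10,-6 \right)}\right)^{2} = \left(\frac{7 + \sqrt{5 + 1}}{-5 + \sqrt{5 + 1}} + \frac{3}{8}\right)^{2} = \left(\frac{7 + \sqrt{6}}{-5 + \sqrt{6}} + \frac{3}{8}\right)^{2} = \left(\frac{3}{8} + \frac{7 + \sqrt{6}}{-5 + \sqrt{6}}\right)^{2}$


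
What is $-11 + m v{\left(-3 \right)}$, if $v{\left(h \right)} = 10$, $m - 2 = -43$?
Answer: $-421$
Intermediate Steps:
$m = -41$ ($m = 2 - 43 = -41$)
$-11 + m v{\left(-3 \right)} = -11 - 410 = -421$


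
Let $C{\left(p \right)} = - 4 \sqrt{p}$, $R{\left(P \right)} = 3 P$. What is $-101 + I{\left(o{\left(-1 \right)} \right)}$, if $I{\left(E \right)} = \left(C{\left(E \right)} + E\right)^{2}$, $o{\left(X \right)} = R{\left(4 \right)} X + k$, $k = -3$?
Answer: $-116 + 120 i \sqrt{15} \approx -116.0 + 464.76 i$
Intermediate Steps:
$o{\left(X \right)} = -3 + 12 X$ ($o{\left(X \right)} = 3 \cdot 4 X - 3 = 12 X - 3 = -3 + 12 X$)
$I{\left(E \right)} = \left(E - 4 \sqrt{E}\right)^{2}$ ($I{\left(E \right)} = \left(- 4 \sqrt{E} + E\right)^{2} = \left(E - 4 \sqrt{E}\right)^{2}$)
$-101 + I{\left(o{\left(-1 \right)} \right)} = -101 + \left(- (-3 + 12 \left(-1\right)) + 4 \sqrt{-3 + 12 \left(-1\right)}\right)^{2} = -101 + \left(- (-3 - 12) + 4 \sqrt{-3 - 12}\right)^{2} = -101 + \left(\left(-1\right) \left(-15\right) + 4 \sqrt{-15}\right)^{2} = -101 + \left(15 + 4 i \sqrt{15}\right)^{2}$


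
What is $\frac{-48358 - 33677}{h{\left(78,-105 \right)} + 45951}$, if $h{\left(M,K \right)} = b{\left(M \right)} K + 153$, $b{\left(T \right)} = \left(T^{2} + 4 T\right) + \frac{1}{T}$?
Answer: $\frac{2132910}{16262411} \approx 0.13116$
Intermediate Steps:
$b{\left(T \right)} = \frac{1}{T} + T^{2} + 4 T$
$h{\left(M,K \right)} = 153 + \frac{K \left(1 + M^{2} \left(4 + M\right)\right)}{M}$ ($h{\left(M,K \right)} = \frac{1 + M^{2} \left(4 + M\right)}{M} K + 153 = \frac{K \left(1 + M^{2} \left(4 + M\right)\right)}{M} + 153 = 153 + \frac{K \left(1 + M^{2} \left(4 + M\right)\right)}{M}$)
$\frac{-48358 - 33677}{h{\left(78,-105 \right)} + 45951} = \frac{-48358 - 33677}{\frac{153 \cdot 78 - 105 \left(1 + 78^{2} \left(4 + 78\right)\right)}{78} + 45951} = - \frac{82035}{\frac{11934 - 105 \left(1 + 6084 \cdot 82\right)}{78} + 45951} = - \frac{82035}{\frac{11934 - 105 \left(1 + 498888\right)}{78} + 45951} = - \frac{82035}{\frac{11934 - 52383345}{78} + 45951} = - \frac{82035}{\frac{1}{78} \left(-52371411\right) + 45951} = - \frac{82035}{- \frac{17457137}{26} + 45951} = - \frac{82035}{- \frac{16262411}{26}} = \left(-82035\right) \left(- \frac{26}{16262411}\right) = \frac{2132910}{16262411}$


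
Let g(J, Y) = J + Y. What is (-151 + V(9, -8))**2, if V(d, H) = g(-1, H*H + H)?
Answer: 9216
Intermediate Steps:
V(d, H) = -1 + H + H**2 (V(d, H) = -1 + (H*H + H) = -1 + (H**2 + H) = -1 + (H + H**2) = -1 + H + H**2)
(-151 + V(9, -8))**2 = (-151 + (-1 - 8*(1 - 8)))**2 = (-151 + (-1 - 8*(-7)))**2 = (-151 + (-1 + 56))**2 = (-151 + 55)**2 = (-96)**2 = 9216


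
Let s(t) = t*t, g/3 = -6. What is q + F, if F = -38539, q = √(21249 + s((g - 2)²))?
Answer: -38539 + √181249 ≈ -38113.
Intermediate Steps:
g = -18 (g = 3*(-6) = -18)
s(t) = t²
q = √181249 (q = √(21249 + ((-18 - 2)²)²) = √(21249 + ((-20)²)²) = √(21249 + 400²) = √(21249 + 160000) = √181249 ≈ 425.73)
q + F = √181249 - 38539 = -38539 + √181249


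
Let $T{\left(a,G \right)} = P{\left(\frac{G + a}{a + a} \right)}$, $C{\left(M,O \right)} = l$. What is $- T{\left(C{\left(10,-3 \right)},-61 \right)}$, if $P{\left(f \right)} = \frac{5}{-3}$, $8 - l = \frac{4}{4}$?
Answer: $\frac{5}{3} \approx 1.6667$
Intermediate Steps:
$l = 7$ ($l = 8 - \frac{4}{4} = 8 - 4 \cdot \frac{1}{4} = 8 - 1 = 7$)
$C{\left(M,O \right)} = 7$
$P{\left(f \right)} = - \frac{5}{3}$ ($P{\left(f \right)} = 5 \left(- \frac{1}{3}\right) = - \frac{5}{3}$)
$T{\left(a,G \right)} = - \frac{5}{3}$
$- T{\left(C{\left(10,-3 \right)},-61 \right)} = \left(-1\right) \left(- \frac{5}{3}\right) = \frac{5}{3}$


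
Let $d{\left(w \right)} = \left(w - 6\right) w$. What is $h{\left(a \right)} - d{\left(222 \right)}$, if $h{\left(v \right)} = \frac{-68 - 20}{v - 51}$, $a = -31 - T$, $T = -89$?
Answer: $- \frac{335752}{7} \approx -47965.0$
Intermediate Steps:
$d{\left(w \right)} = w \left(-6 + w\right)$ ($d{\left(w \right)} = \left(-6 + w\right) w = w \left(-6 + w\right)$)
$a = 58$ ($a = -31 - -89 = -31 + 89 = 58$)
$h{\left(v \right)} = - \frac{88}{-51 + v}$
$h{\left(a \right)} - d{\left(222 \right)} = - \frac{88}{-51 + 58} - 222 \left(-6 + 222\right) = - \frac{88}{7} - 222 \cdot 216 = \left(-88\right) \frac{1}{7} - 47952 = - \frac{88}{7} - 47952 = - \frac{335752}{7}$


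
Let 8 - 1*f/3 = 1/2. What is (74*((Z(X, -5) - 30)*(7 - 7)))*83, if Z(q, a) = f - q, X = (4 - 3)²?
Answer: 0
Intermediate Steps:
f = 45/2 (f = 24 - 3/2 = 45/2 ≈ 22.500)
X = 1 (X = 1² = 1)
Z(q, a) = 45/2 - q
(74*((Z(X, -5) - 30)*(7 - 7)))*83 = (74*(((45/2 - 1*1) - 30)*(7 - 7)))*83 = (74*(((45/2 - 1) - 30)*0))*83 = (74*((43/2 - 30)*0))*83 = (74*(-17/2*0))*83 = (74*0)*83 = 0*83 = 0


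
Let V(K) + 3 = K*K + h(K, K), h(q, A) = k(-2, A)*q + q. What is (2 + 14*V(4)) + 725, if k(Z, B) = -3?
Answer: 797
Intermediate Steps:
h(q, A) = -2*q (h(q, A) = -3*q + q = -2*q)
V(K) = -3 + K² - 2*K (V(K) = -3 + (K*K - 2*K) = -3 + (K² - 2*K) = -3 + K² - 2*K)
(2 + 14*V(4)) + 725 = (2 + 14*(-3 + 4² - 2*4)) + 725 = (2 + 14*(-3 + 16 - 8)) + 725 = (2 + 14*5) + 725 = (2 + 70) + 725 = 72 + 725 = 797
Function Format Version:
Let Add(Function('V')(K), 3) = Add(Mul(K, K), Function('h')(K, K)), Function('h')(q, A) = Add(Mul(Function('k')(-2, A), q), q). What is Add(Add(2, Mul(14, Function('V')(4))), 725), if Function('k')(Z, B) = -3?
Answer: 797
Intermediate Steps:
Function('h')(q, A) = Mul(-2, q) (Function('h')(q, A) = Add(Mul(-3, q), q) = Mul(-2, q))
Function('V')(K) = Add(-3, Pow(K, 2), Mul(-2, K)) (Function('V')(K) = Add(-3, Add(Mul(K, K), Mul(-2, K))) = Add(-3, Add(Pow(K, 2), Mul(-2, K))) = Add(-3, Pow(K, 2), Mul(-2, K)))
Add(Add(2, Mul(14, Function('V')(4))), 725) = Add(Add(2, Mul(14, Add(-3, Pow(4, 2), Mul(-2, 4)))), 725) = Add(Add(2, Mul(14, Add(-3, 16, -8))), 725) = Add(Add(2, Mul(14, 5)), 725) = Add(Add(2, 70), 725) = Add(72, 725) = 797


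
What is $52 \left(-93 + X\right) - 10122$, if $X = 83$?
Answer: $-10642$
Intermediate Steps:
$52 \left(-93 + X\right) - 10122 = 52 \left(-93 + 83\right) - 10122 = 52 \left(-10\right) - 10122 = -520 - 10122 = -10642$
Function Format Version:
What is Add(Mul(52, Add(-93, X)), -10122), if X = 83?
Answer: -10642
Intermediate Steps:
Add(Mul(52, Add(-93, X)), -10122) = Add(Mul(52, Add(-93, 83)), -10122) = Add(Mul(52, -10), -10122) = Add(-520, -10122) = -10642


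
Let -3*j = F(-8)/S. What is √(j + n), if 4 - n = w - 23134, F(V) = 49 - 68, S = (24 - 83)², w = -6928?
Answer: √941937771/177 ≈ 173.40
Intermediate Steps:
S = 3481 (S = (-59)² = 3481)
F(V) = -19
j = 19/10443 (j = -(-19)/(3*3481) = -⅓*(-19/3481) = 19/10443 ≈ 0.0018194)
n = 30066 (n = 4 - (-6928 - 23134) = 4 - 1*(-30062) = 4 + 30062 = 30066)
√(j + n) = √(19/10443 + 30066) = √(313979257/10443) = √941937771/177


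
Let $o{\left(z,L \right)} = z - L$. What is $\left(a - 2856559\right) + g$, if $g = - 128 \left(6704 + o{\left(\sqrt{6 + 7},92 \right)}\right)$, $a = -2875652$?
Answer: $-6578547 - 128 \sqrt{13} \approx -6.579 \cdot 10^{6}$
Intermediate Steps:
$g = -846336 - 128 \sqrt{13}$ ($g = - 128 \left(6704 + \left(\sqrt{6 + 7} - 92\right)\right) = - 128 \left(6704 - \left(92 - \sqrt{13}\right)\right) = - 128 \left(6612 + \sqrt{13}\right) = -846336 - 128 \sqrt{13} \approx -8.468 \cdot 10^{5}$)
$\left(a - 2856559\right) + g = \left(-2875652 - 2856559\right) - \left(846336 + 128 \sqrt{13}\right) = -5732211 - \left(846336 + 128 \sqrt{13}\right) = -6578547 - 128 \sqrt{13}$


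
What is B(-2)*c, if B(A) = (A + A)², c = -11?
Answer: -176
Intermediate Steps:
B(A) = 4*A² (B(A) = (2*A)² = 4*A²)
B(-2)*c = (4*(-2)²)*(-11) = (4*4)*(-11) = 16*(-11) = -176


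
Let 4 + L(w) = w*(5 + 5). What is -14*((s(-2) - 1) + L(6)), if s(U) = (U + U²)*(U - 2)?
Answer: -658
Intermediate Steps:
L(w) = -4 + 10*w (L(w) = -4 + w*(5 + 5) = -4 + w*10 = -4 + 10*w)
s(U) = (-2 + U)*(U + U²) (s(U) = (U + U²)*(-2 + U) = (-2 + U)*(U + U²))
-14*((s(-2) - 1) + L(6)) = -14*((-2*(-2 + (-2)² - 1*(-2)) - 1) + (-4 + 10*6)) = -14*((-2*(-2 + 4 + 2) - 1) + (-4 + 60)) = -14*((-2*4 - 1) + 56) = -14*((-8 - 1) + 56) = -14*(-9 + 56) = -14*47 = -658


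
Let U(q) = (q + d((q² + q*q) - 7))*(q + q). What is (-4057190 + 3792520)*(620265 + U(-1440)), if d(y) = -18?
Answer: -1275525454350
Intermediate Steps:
U(q) = 2*q*(-18 + q) (U(q) = (q - 18)*(q + q) = (-18 + q)*(2*q) = 2*q*(-18 + q))
(-4057190 + 3792520)*(620265 + U(-1440)) = (-4057190 + 3792520)*(620265 + 2*(-1440)*(-18 - 1440)) = -264670*(620265 + 2*(-1440)*(-1458)) = -264670*(620265 + 4199040) = -264670*4819305 = -1275525454350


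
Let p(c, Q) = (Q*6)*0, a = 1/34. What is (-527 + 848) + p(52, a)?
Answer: 321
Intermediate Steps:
a = 1/34 ≈ 0.029412
p(c, Q) = 0 (p(c, Q) = (6*Q)*0 = 0)
(-527 + 848) + p(52, a) = (-527 + 848) + 0 = 321 + 0 = 321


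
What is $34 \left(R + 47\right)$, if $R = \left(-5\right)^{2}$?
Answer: $2448$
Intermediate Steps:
$R = 25$
$34 \left(R + 47\right) = 34 \left(25 + 47\right) = 34 \cdot 72 = 2448$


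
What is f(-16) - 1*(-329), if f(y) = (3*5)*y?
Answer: 89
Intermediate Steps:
f(y) = 15*y
f(-16) - 1*(-329) = 15*(-16) - 1*(-329) = -240 + 329 = 89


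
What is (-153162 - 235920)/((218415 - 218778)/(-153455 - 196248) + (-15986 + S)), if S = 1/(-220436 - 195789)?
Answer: 28316440773915675/1163422088111789 ≈ 24.339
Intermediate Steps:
S = -1/416225 (S = 1/(-416225) = -1/416225 ≈ -2.4025e-6)
(-153162 - 235920)/((218415 - 218778)/(-153455 - 196248) + (-15986 + S)) = (-153162 - 235920)/((218415 - 218778)/(-153455 - 196248) + (-15986 - 1/416225)) = -389082/(-363/(-349703) - 6653772851/416225) = -389082/(-363*(-1/349703) - 6653772851/416225) = -389082/(363/349703 - 6653772851/416225) = -389082/(-2326844176223578/145555131175) = -389082*(-145555131175/2326844176223578) = 28316440773915675/1163422088111789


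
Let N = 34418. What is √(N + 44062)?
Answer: 12*√545 ≈ 280.14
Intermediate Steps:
√(N + 44062) = √(34418 + 44062) = √78480 = 12*√545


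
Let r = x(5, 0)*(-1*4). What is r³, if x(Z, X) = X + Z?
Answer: -8000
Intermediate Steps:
r = -20 (r = (0 + 5)*(-1*4) = 5*(-4) = -20)
r³ = (-20)³ = -8000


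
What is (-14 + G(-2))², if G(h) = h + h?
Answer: 324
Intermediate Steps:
G(h) = 2*h
(-14 + G(-2))² = (-14 + 2*(-2))² = (-14 - 4)² = (-18)² = 324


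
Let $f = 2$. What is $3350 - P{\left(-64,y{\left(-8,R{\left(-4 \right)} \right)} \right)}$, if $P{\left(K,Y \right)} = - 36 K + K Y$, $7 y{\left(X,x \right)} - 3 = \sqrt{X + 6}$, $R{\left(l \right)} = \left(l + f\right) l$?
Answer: $\frac{7514}{7} + \frac{64 i \sqrt{2}}{7} \approx 1073.4 + 12.93 i$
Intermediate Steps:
$R{\left(l \right)} = l \left(2 + l\right)$ ($R{\left(l \right)} = \left(l + 2\right) l = \left(2 + l\right) l = l \left(2 + l\right)$)
$y{\left(X,x \right)} = \frac{3}{7} + \frac{\sqrt{6 + X}}{7}$ ($y{\left(X,x \right)} = \frac{3}{7} + \frac{\sqrt{X + 6}}{7} = \frac{3}{7} + \frac{\sqrt{6 + X}}{7}$)
$3350 - P{\left(-64,y{\left(-8,R{\left(-4 \right)} \right)} \right)} = 3350 - - 64 \left(-36 + \left(\frac{3}{7} + \frac{\sqrt{6 - 8}}{7}\right)\right) = 3350 - - 64 \left(-36 + \left(\frac{3}{7} + \frac{\sqrt{-2}}{7}\right)\right) = 3350 - - 64 \left(-36 + \left(\frac{3}{7} + \frac{i \sqrt{2}}{7}\right)\right) = 3350 - - 64 \left(- \frac{249}{7} + \frac{i \sqrt{2}}{7}\right) = 3350 - \left(\frac{15936}{7} - \frac{64 i \sqrt{2}}{7}\right) = \frac{7514}{7} + \frac{64 i \sqrt{2}}{7}$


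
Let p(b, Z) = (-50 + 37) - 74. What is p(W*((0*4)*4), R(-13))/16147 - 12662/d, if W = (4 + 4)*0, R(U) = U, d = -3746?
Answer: 102063706/30243331 ≈ 3.3748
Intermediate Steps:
W = 0 (W = 8*0 = 0)
p(b, Z) = -87 (p(b, Z) = -13 - 74 = -87)
p(W*((0*4)*4), R(-13))/16147 - 12662/d = -87/16147 - 12662/(-3746) = -87*1/16147 - 12662*(-1/3746) = -87/16147 + 6331/1873 = 102063706/30243331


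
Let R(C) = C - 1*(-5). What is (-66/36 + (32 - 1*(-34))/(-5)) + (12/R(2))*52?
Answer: 15563/210 ≈ 74.109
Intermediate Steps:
R(C) = 5 + C (R(C) = C + 5 = 5 + C)
(-66/36 + (32 - 1*(-34))/(-5)) + (12/R(2))*52 = (-66/36 + (32 - 1*(-34))/(-5)) + (12/(5 + 2))*52 = (-66*1/36 + (32 + 34)*(-⅕)) + (12/7)*52 = (-11/6 + 66*(-⅕)) + (12*(⅐))*52 = (-11/6 - 66/5) + (12/7)*52 = -451/30 + 624/7 = 15563/210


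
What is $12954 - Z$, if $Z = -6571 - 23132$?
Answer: $42657$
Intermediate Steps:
$Z = -29703$ ($Z = -6571 - 23132 = -29703$)
$12954 - Z = 12954 - -29703 = 12954 + 29703 = 42657$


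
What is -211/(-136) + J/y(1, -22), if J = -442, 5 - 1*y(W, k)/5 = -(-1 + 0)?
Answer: -13973/680 ≈ -20.549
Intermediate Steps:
y(W, k) = 20 (y(W, k) = 25 - (-5)*(-1 + 0) = 25 - (-5)*(-1) = 25 - 5*1 = 25 - 5 = 20)
-211/(-136) + J/y(1, -22) = -211/(-136) - 442/20 = -211*(-1/136) - 442*1/20 = 211/136 - 221/10 = -13973/680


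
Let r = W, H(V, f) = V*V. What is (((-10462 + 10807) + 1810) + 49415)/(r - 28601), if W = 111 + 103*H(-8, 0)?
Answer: -25785/10949 ≈ -2.3550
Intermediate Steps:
H(V, f) = V²
W = 6703 (W = 111 + 103*(-8)² = 111 + 103*64 = 111 + 6592 = 6703)
r = 6703
(((-10462 + 10807) + 1810) + 49415)/(r - 28601) = (((-10462 + 10807) + 1810) + 49415)/(6703 - 28601) = ((345 + 1810) + 49415)/(-21898) = (2155 + 49415)*(-1/21898) = 51570*(-1/21898) = -25785/10949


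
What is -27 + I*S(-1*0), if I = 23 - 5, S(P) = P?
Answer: -27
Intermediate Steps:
I = 18
-27 + I*S(-1*0) = -27 + 18*(-1*0) = -27 + 18*0 = -27 + 0 = -27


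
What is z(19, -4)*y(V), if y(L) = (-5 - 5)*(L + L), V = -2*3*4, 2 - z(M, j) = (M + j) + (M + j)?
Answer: -13440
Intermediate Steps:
z(M, j) = 2 - 2*M - 2*j (z(M, j) = 2 - ((M + j) + (M + j)) = 2 - (2*M + 2*j) = 2 + (-2*M - 2*j) = 2 - 2*M - 2*j)
V = -24 (V = -6*4 = -24)
y(L) = -20*L
z(19, -4)*y(V) = (2 - 2*19 - 2*(-4))*(-20*(-24)) = (2 - 38 + 8)*480 = -28*480 = -13440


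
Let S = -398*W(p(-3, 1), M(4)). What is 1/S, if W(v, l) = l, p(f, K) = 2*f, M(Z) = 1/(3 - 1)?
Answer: -1/199 ≈ -0.0050251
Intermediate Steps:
M(Z) = ½ (M(Z) = 1/2 = ½)
S = -199 (S = -398*½ = -199)
1/S = 1/(-199) = -1/199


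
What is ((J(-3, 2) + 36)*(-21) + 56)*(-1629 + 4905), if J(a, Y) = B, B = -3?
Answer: -2086812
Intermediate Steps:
J(a, Y) = -3
((J(-3, 2) + 36)*(-21) + 56)*(-1629 + 4905) = ((-3 + 36)*(-21) + 56)*(-1629 + 4905) = (33*(-21) + 56)*3276 = (-693 + 56)*3276 = -637*3276 = -2086812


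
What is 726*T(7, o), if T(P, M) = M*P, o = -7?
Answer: -35574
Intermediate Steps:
726*T(7, o) = 726*(-7*7) = 726*(-49) = -35574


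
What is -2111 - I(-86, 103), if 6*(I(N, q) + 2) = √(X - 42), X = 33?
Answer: -2109 - I/2 ≈ -2109.0 - 0.5*I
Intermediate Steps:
I(N, q) = -2 + I/2 (I(N, q) = -2 + √(33 - 42)/6 = -2 + √(-9)/6 = -2 + (3*I)/6 = -2 + I/2)
-2111 - I(-86, 103) = -2111 - (-2 + I/2) = -2111 + (2 - I/2) = -2109 - I/2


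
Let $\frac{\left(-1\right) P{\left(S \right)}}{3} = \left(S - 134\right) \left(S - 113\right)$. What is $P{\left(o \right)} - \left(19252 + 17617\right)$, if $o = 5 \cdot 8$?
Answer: $-57455$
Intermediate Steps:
$o = 40$
$P{\left(S \right)} = - 3 \left(-134 + S\right) \left(-113 + S\right)$ ($P{\left(S \right)} = - 3 \left(S - 134\right) \left(S - 113\right) = - 3 \left(-134 + S\right) \left(-113 + S\right)$)
$P{\left(o \right)} - \left(19252 + 17617\right) = \left(-45426 - 3 \cdot 40^{2} + 741 \cdot 40\right) - \left(19252 + 17617\right) = \left(-45426 - 4800 + 29640\right) - 36869 = -20586 - 36869 = -57455$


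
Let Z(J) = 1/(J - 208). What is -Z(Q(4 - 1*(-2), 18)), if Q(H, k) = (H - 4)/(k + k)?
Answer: 18/3743 ≈ 0.0048090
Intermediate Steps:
Q(H, k) = (-4 + H)/(2*k) (Q(H, k) = (-4 + H)/((2*k)) = (-4 + H)*(1/(2*k)) = (-4 + H)/(2*k))
Z(J) = 1/(-208 + J)
-Z(Q(4 - 1*(-2), 18)) = -1/(-208 + (1/2)*(-4 + (4 - 1*(-2)))/18) = -1/(-208 + (1/2)*(1/18)*(-4 + (4 + 2))) = -1/(-208 + (1/2)*(1/18)*(-4 + 6)) = -1/(-208 + (1/2)*(1/18)*2) = -1/(-208 + 1/18) = -1/(-3743/18) = -1*(-18/3743) = 18/3743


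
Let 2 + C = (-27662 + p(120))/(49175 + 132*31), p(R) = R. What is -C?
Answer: 134076/53267 ≈ 2.5171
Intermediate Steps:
C = -134076/53267 (C = -2 + (-27662 + 120)/(49175 + 132*31) = -2 - 27542/(49175 + 4092) = -2 - 27542/53267 = -134076/53267 ≈ -2.5171)
-C = -1*(-134076/53267) = 134076/53267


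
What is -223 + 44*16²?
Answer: 11041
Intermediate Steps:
-223 + 44*16² = -223 + 44*256 = -223 + 11264 = 11041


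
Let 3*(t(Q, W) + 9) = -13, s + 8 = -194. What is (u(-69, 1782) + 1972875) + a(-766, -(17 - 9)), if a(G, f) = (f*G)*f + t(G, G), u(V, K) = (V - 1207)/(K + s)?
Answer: 2279746678/1185 ≈ 1.9238e+6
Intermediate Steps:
s = -202 (s = -8 - 194 = -202)
t(Q, W) = -40/3 (t(Q, W) = -9 + (⅓)*(-13) = -9 - 13/3 = -40/3)
u(V, K) = (-1207 + V)/(-202 + K) (u(V, K) = (V - 1207)/(K - 202) = (-1207 + V)/(-202 + K))
a(G, f) = -40/3 + G*f² (a(G, f) = (f*G)*f - 40/3 = (G*f)*f - 40/3 = G*f² - 40/3 = -40/3 + G*f²)
(u(-69, 1782) + 1972875) + a(-766, -(17 - 9)) = ((-1207 - 69)/(-202 + 1782) + 1972875) + (-40/3 - 766*(17 - 9)²) = (-1276/1580 + 1972875) + (-40/3 - 766*(-1*8)²) = ((1/1580)*(-1276) + 1972875) + (-40/3 - 766*(-8)²) = (-319/395 + 1972875) + (-40/3 - 766*64) = 779285306/395 + (-40/3 - 49024) = 779285306/395 - 147112/3 = 2279746678/1185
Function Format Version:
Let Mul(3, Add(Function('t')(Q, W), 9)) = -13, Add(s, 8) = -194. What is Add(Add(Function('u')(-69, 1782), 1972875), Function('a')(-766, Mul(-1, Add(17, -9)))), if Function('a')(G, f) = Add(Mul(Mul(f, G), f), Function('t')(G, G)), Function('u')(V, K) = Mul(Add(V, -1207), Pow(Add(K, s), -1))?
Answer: Rational(2279746678, 1185) ≈ 1.9238e+6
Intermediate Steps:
s = -202 (s = Add(-8, -194) = -202)
Function('t')(Q, W) = Rational(-40, 3) (Function('t')(Q, W) = Add(-9, Mul(Rational(1, 3), -13)) = Add(-9, Rational(-13, 3)) = Rational(-40, 3))
Function('u')(V, K) = Mul(Pow(Add(-202, K), -1), Add(-1207, V)) (Function('u')(V, K) = Mul(Add(V, -1207), Pow(Add(K, -202), -1)) = Mul(Add(-1207, V), Pow(Add(-202, K), -1)) = Mul(Pow(Add(-202, K), -1), Add(-1207, V)))
Function('a')(G, f) = Add(Rational(-40, 3), Mul(G, Pow(f, 2))) (Function('a')(G, f) = Add(Mul(Mul(f, G), f), Rational(-40, 3)) = Add(Mul(Mul(G, f), f), Rational(-40, 3)) = Add(Mul(G, Pow(f, 2)), Rational(-40, 3)) = Add(Rational(-40, 3), Mul(G, Pow(f, 2))))
Add(Add(Function('u')(-69, 1782), 1972875), Function('a')(-766, Mul(-1, Add(17, -9)))) = Add(Add(Mul(Pow(Add(-202, 1782), -1), Add(-1207, -69)), 1972875), Add(Rational(-40, 3), Mul(-766, Pow(Mul(-1, Add(17, -9)), 2)))) = Add(Add(Mul(Pow(1580, -1), -1276), 1972875), Add(Rational(-40, 3), Mul(-766, Pow(Mul(-1, 8), 2)))) = Add(Add(Mul(Rational(1, 1580), -1276), 1972875), Add(Rational(-40, 3), Mul(-766, Pow(-8, 2)))) = Add(Add(Rational(-319, 395), 1972875), Add(Rational(-40, 3), Mul(-766, 64))) = Add(Rational(779285306, 395), Add(Rational(-40, 3), -49024)) = Add(Rational(779285306, 395), Rational(-147112, 3)) = Rational(2279746678, 1185)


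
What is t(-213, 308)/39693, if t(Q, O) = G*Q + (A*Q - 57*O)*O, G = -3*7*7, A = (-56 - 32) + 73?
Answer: -1463959/13231 ≈ -110.65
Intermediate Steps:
A = -15 (A = -88 + 73 = -15)
G = -147 (G = -21*7 = -147)
t(Q, O) = -147*Q + O*(-57*O - 15*Q) (t(Q, O) = -147*Q + (-15*Q - 57*O)*O = -147*Q + (-57*O - 15*Q)*O = -147*Q + O*(-57*O - 15*Q))
t(-213, 308)/39693 = (-147*(-213) - 57*308² - 15*308*(-213))/39693 = (31311 - 57*94864 + 984060)*(1/39693) = (31311 - 5407248 + 984060)*(1/39693) = -4391877*1/39693 = -1463959/13231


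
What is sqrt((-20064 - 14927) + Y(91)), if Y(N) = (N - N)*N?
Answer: I*sqrt(34991) ≈ 187.06*I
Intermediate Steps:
Y(N) = 0 (Y(N) = 0*N = 0)
sqrt((-20064 - 14927) + Y(91)) = sqrt((-20064 - 14927) + 0) = sqrt(-34991 + 0) = sqrt(-34991) = I*sqrt(34991)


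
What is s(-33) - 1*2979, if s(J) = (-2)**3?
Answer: -2987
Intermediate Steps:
s(J) = -8
s(-33) - 1*2979 = -8 - 1*2979 = -8 - 2979 = -2987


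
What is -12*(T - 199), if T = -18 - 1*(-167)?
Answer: 600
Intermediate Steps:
T = 149 (T = -18 + 167 = 149)
-12*(T - 199) = -12*(149 - 199) = -12*(-50) = 600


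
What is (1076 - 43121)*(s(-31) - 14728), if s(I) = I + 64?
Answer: 617851275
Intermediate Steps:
s(I) = 64 + I
(1076 - 43121)*(s(-31) - 14728) = (1076 - 43121)*((64 - 31) - 14728) = -42045*(33 - 14728) = -42045*(-14695) = 617851275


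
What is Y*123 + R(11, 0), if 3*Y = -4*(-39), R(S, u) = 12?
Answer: 6408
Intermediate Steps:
Y = 52 (Y = (-4*(-39))/3 = (⅓)*156 = 52)
Y*123 + R(11, 0) = 52*123 + 12 = 6396 + 12 = 6408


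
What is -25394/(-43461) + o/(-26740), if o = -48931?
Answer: 2805625751/1162147140 ≈ 2.4142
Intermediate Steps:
-25394/(-43461) + o/(-26740) = -25394/(-43461) - 48931/(-26740) = -25394*(-1/43461) - 48931*(-1/26740) = 25394/43461 + 48931/26740 = 2805625751/1162147140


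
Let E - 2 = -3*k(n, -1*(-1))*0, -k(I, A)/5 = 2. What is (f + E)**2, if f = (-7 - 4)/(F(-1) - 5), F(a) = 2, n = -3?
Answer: 289/9 ≈ 32.111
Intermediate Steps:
k(I, A) = -10 (k(I, A) = -5*2 = -10)
f = 11/3 (f = (-7 - 4)/(2 - 5) = -11/(-3) = -11*(-1/3) = 11/3 ≈ 3.6667)
E = 2 (E = 2 - 3*(-10)*0 = 2 + 30*0 = 2 + 0 = 2)
(f + E)**2 = (11/3 + 2)**2 = (17/3)**2 = 289/9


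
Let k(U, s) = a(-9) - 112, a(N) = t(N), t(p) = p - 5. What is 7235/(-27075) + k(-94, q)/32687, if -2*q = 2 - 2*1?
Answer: -47980379/177000105 ≈ -0.27108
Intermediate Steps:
q = 0 (q = -(2 - 2*1)/2 = -(2 - 2)/2 = -½*0 = 0)
t(p) = -5 + p
a(N) = -5 + N
k(U, s) = -126 (k(U, s) = (-5 - 9) - 112 = -14 - 112 = -126)
7235/(-27075) + k(-94, q)/32687 = 7235/(-27075) - 126/32687 = 7235*(-1/27075) - 126*1/32687 = -1447/5415 - 126/32687 = -47980379/177000105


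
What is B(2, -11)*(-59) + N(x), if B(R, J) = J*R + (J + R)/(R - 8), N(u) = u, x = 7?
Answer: 2433/2 ≈ 1216.5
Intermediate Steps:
B(R, J) = J*R + (J + R)/(-8 + R)
B(2, -11)*(-59) + N(x) = ((-11 + 2 - 11*2**2 - 8*(-11)*2)/(-8 + 2))*(-59) + 7 = ((-11 + 2 - 11*4 + 176)/(-6))*(-59) + 7 = -(-11 + 2 - 44 + 176)/6*(-59) + 7 = -1/6*123*(-59) + 7 = -41/2*(-59) + 7 = 2419/2 + 7 = 2433/2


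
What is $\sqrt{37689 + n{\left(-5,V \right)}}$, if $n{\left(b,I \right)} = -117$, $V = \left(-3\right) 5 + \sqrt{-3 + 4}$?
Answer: $2 \sqrt{9393} \approx 193.83$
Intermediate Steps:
$V = -14$ ($V = -15 + \sqrt{1} = -15 + 1 = -14$)
$\sqrt{37689 + n{\left(-5,V \right)}} = \sqrt{37689 - 117} = \sqrt{37572} = 2 \sqrt{9393}$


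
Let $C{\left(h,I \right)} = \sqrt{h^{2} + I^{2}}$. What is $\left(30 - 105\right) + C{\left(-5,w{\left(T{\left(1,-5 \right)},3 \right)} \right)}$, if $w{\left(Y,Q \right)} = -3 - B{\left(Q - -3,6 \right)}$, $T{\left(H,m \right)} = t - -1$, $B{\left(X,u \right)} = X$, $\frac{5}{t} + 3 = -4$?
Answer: $-75 + \sqrt{106} \approx -64.704$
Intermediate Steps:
$t = - \frac{5}{7}$ ($t = \frac{5}{-3 - 4} = \frac{5}{-7} = 5 \left(- \frac{1}{7}\right) = - \frac{5}{7} \approx -0.71429$)
$T{\left(H,m \right)} = \frac{2}{7}$ ($T{\left(H,m \right)} = - \frac{5}{7} - -1 = - \frac{5}{7} + 1 = \frac{2}{7}$)
$w{\left(Y,Q \right)} = -6 - Q$ ($w{\left(Y,Q \right)} = -3 - \left(Q - -3\right) = -3 - \left(Q + 3\right) = -3 - \left(3 + Q\right) = -6 - Q$)
$C{\left(h,I \right)} = \sqrt{I^{2} + h^{2}}$
$\left(30 - 105\right) + C{\left(-5,w{\left(T{\left(1,-5 \right)},3 \right)} \right)} = \left(30 - 105\right) + \sqrt{\left(-6 - 3\right)^{2} + \left(-5\right)^{2}} = -75 + \sqrt{\left(-6 - 3\right)^{2} + 25} = -75 + \sqrt{\left(-9\right)^{2} + 25} = -75 + \sqrt{81 + 25} = -75 + \sqrt{106}$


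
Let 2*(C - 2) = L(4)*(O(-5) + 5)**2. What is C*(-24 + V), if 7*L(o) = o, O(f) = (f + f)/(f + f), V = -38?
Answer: -5332/7 ≈ -761.71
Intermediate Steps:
O(f) = 1 (O(f) = (2*f)/((2*f)) = (2*f)*(1/(2*f)) = 1)
L(o) = o/7
C = 86/7 (C = 2 + (((1/7)*4)*(1 + 5)**2)/2 = 2 + ((4/7)*6**2)/2 = 2 + ((4/7)*36)/2 = 2 + (1/2)*(144/7) = 2 + 72/7 = 86/7 ≈ 12.286)
C*(-24 + V) = 86*(-24 - 38)/7 = (86/7)*(-62) = -5332/7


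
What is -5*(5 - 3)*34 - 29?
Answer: -369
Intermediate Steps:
-5*(5 - 3)*34 - 29 = -5*2*34 - 29 = -10*34 - 29 = -340 - 29 = -369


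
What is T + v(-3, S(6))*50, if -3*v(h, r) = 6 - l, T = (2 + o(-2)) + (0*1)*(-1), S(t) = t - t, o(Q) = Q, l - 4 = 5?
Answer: 50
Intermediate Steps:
l = 9 (l = 4 + 5 = 9)
S(t) = 0
T = 0 (T = (2 - 2) + (0*1)*(-1) = 0 + 0*(-1) = 0 + 0 = 0)
v(h, r) = 1 (v(h, r) = -(6 - 1*9)/3 = -(6 - 9)/3 = -1/3*(-3) = 1)
T + v(-3, S(6))*50 = 0 + 1*50 = 0 + 50 = 50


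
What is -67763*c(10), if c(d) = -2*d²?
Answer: 13552600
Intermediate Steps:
-67763*c(10) = -(-135526)*10² = -(-135526)*100 = -67763*(-200) = 13552600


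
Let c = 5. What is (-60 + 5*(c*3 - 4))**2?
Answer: 25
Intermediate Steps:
(-60 + 5*(c*3 - 4))**2 = (-60 + 5*(5*3 - 4))**2 = (-60 + 5*(15 - 4))**2 = (-60 + 5*11)**2 = (-60 + 55)**2 = (-5)**2 = 25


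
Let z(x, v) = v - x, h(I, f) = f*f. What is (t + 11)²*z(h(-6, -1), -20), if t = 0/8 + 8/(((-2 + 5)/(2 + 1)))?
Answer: -7581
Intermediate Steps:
h(I, f) = f²
t = 8 (t = 0*(⅛) + 8/((3/3)) = 0 + 8/((3*(⅓))) = 0 + 8/1 = 0 + 8*1 = 0 + 8 = 8)
(t + 11)²*z(h(-6, -1), -20) = (8 + 11)²*(-20 - 1*(-1)²) = 19²*(-20 - 1*1) = 361*(-20 - 1) = 361*(-21) = -7581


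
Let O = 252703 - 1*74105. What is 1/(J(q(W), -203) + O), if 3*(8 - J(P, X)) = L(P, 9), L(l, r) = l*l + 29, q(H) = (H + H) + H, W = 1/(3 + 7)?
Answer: 300/53578891 ≈ 5.5992e-6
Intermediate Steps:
O = 178598 (O = 252703 - 74105 = 178598)
W = 1/10 ≈ 0.10000
q(H) = 3*H (q(H) = 2*H + H = 3*H)
L(l, r) = 29 + l**2 (L(l, r) = l**2 + 29 = 29 + l**2)
J(P, X) = -5/3 - P**2/3 (J(P, X) = 8 - (29 + P**2)/3 = 8 + (-29/3 - P**2/3) = -5/3 - P**2/3)
1/(J(q(W), -203) + O) = 1/((-5/3 - (3*(1/10))**2/3) + 178598) = 1/((-5/3 - (3/10)**2/3) + 178598) = 1/((-5/3 - 1/3*9/100) + 178598) = 1/((-5/3 - 3/100) + 178598) = 1/(-509/300 + 178598) = 1/(53578891/300) = 300/53578891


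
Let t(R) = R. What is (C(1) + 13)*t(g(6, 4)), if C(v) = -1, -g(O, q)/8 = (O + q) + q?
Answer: -1344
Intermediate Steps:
g(O, q) = -16*q - 8*O (g(O, q) = -8*((O + q) + q) = -8*(O + 2*q) = -16*q - 8*O)
(C(1) + 13)*t(g(6, 4)) = (-1 + 13)*(-16*4 - 8*6) = 12*(-64 - 48) = 12*(-112) = -1344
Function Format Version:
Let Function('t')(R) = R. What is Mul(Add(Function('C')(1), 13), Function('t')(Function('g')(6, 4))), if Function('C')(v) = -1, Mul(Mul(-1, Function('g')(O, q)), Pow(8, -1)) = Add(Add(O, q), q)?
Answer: -1344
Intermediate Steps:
Function('g')(O, q) = Add(Mul(-16, q), Mul(-8, O)) (Function('g')(O, q) = Mul(-8, Add(Add(O, q), q)) = Mul(-8, Add(O, Mul(2, q))) = Add(Mul(-16, q), Mul(-8, O)))
Mul(Add(Function('C')(1), 13), Function('t')(Function('g')(6, 4))) = Mul(Add(-1, 13), Add(Mul(-16, 4), Mul(-8, 6))) = Mul(12, Add(-64, -48)) = Mul(12, -112) = -1344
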